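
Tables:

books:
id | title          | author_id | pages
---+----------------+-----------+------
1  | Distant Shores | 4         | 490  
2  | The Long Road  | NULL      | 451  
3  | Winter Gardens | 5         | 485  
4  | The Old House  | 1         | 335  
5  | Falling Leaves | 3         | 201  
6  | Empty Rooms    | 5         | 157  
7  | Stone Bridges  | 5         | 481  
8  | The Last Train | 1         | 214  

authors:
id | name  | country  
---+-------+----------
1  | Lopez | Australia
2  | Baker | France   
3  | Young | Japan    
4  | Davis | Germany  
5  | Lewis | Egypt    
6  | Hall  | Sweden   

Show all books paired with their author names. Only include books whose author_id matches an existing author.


INNER JOIN keeps only books rows whose author_id matches an id in authors. Walk through each book:
  - book 1 (Distant Shores): author_id=4 -> matches Davis
  - book 2 (The Long Road): author_id=NULL, no match -> dropped
  - book 3 (Winter Gardens): author_id=5 -> matches Lewis
  - book 4 (The Old House): author_id=1 -> matches Lopez
  - book 5 (Falling Leaves): author_id=3 -> matches Young
  - book 6 (Empty Rooms): author_id=5 -> matches Lewis
  - book 7 (Stone Bridges): author_id=5 -> matches Lewis
  - book 8 (The Last Train): author_id=1 -> matches Lopez
So 1 of 8 rows is dropped.

SQL:
SELECT a.title, b.name AS author
FROM books a
INNER JOIN authors b ON a.author_id = b.id

Result:
title          | author
---------------+-------
Distant Shores | Davis 
Winter Gardens | Lewis 
The Old House  | Lopez 
Falling Leaves | Young 
Empty Rooms    | Lewis 
Stone Bridges  | Lewis 
The Last Train | Lopez 


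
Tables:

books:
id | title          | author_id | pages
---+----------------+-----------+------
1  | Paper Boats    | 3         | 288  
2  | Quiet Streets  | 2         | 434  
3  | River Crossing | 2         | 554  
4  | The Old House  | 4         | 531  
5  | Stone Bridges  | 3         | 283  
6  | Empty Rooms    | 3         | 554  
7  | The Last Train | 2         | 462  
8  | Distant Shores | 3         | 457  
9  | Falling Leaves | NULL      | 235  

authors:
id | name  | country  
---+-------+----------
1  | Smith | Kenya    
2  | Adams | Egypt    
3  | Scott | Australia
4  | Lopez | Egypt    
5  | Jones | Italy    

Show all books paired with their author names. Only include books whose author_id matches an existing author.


INNER JOIN keeps only books rows whose author_id matches an id in authors. Walk through each book:
  - book 1 (Paper Boats): author_id=3 -> matches Scott
  - book 2 (Quiet Streets): author_id=2 -> matches Adams
  - book 3 (River Crossing): author_id=2 -> matches Adams
  - book 4 (The Old House): author_id=4 -> matches Lopez
  - book 5 (Stone Bridges): author_id=3 -> matches Scott
  - book 6 (Empty Rooms): author_id=3 -> matches Scott
  - book 7 (The Last Train): author_id=2 -> matches Adams
  - book 8 (Distant Shores): author_id=3 -> matches Scott
  - book 9 (Falling Leaves): author_id=NULL, no match -> dropped
So 1 of 9 rows is dropped.

SQL:
SELECT a.title, b.name AS author
FROM books a
INNER JOIN authors b ON a.author_id = b.id

Result:
title          | author
---------------+-------
Paper Boats    | Scott 
Quiet Streets  | Adams 
River Crossing | Adams 
The Old House  | Lopez 
Stone Bridges  | Scott 
Empty Rooms    | Scott 
The Last Train | Adams 
Distant Shores | Scott 


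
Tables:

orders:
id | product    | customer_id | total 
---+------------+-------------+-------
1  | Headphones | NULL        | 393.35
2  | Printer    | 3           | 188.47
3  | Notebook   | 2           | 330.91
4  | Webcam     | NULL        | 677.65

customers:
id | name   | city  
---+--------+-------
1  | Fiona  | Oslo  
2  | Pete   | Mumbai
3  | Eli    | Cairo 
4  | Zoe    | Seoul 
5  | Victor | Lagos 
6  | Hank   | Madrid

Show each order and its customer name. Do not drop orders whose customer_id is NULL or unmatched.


LEFT JOIN keeps every row from orders (the left table); where customer_id has no match in customers, the customer columns become NULL. Walk through each order:
  - order 1 (Headphones): customer_id=NULL, no match -> kept with NULL
  - order 2 (Printer): customer_id=3 -> matches Eli
  - order 3 (Notebook): customer_id=2 -> matches Pete
  - order 4 (Webcam): customer_id=NULL, no match -> kept with NULL
All 4 rows appear; 2 have NULL customer.

SQL:
SELECT a.product, b.name AS customer
FROM orders a
LEFT JOIN customers b ON a.customer_id = b.id

Result:
product    | customer
-----------+---------
Headphones | NULL    
Printer    | Eli     
Notebook   | Pete    
Webcam     | NULL    


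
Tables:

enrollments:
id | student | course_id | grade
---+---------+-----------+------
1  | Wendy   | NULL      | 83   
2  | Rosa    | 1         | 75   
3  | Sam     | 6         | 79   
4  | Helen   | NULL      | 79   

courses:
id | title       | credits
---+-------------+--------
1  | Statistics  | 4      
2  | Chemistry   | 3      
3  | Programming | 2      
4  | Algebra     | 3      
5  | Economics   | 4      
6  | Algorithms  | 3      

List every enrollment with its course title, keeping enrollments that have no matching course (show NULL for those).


LEFT JOIN keeps every row from enrollments (the left table); where course_id has no match in courses, the course columns become NULL. Walk through each enrollment:
  - enrollment 1 (Wendy): course_id=NULL, no match -> kept with NULL
  - enrollment 2 (Rosa): course_id=1 -> matches Statistics
  - enrollment 3 (Sam): course_id=6 -> matches Algorithms
  - enrollment 4 (Helen): course_id=NULL, no match -> kept with NULL
All 4 rows appear; 2 have NULL course.

SQL:
SELECT a.student, b.title AS course
FROM enrollments a
LEFT JOIN courses b ON a.course_id = b.id

Result:
student | course    
--------+-----------
Wendy   | NULL      
Rosa    | Statistics
Sam     | Algorithms
Helen   | NULL      


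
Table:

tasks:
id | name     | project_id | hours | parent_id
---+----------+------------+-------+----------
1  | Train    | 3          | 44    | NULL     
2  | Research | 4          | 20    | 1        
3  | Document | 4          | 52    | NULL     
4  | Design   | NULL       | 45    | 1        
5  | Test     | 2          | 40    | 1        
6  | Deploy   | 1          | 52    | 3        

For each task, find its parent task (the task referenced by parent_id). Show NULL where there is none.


This is a self-join: tasks is joined to a second copy of itself, matching each row's parent_id to another row's id. Use LEFT JOIN so rows with parent_id=NULL are kept.
  - task 1 (Train): parent_id=NULL -> NULL
  - task 2 (Research): parent_id=1 -> Train
  - task 3 (Document): parent_id=NULL -> NULL
  - task 4 (Design): parent_id=1 -> Train
  - task 5 (Test): parent_id=1 -> Train
  - task 6 (Deploy): parent_id=3 -> Document

SQL:
SELECT a.name AS item, b.name AS parent
FROM tasks a
LEFT JOIN tasks b ON a.parent_id = b.id

Result:
item     | parent  
---------+---------
Train    | NULL    
Research | Train   
Document | NULL    
Design   | Train   
Test     | Train   
Deploy   | Document


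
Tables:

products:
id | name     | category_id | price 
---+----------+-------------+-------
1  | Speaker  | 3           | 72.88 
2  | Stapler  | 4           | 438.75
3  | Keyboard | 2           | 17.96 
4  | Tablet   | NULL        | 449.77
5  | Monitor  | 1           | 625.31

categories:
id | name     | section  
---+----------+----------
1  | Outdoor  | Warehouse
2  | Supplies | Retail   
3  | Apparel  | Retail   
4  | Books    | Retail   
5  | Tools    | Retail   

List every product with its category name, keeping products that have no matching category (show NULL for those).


LEFT JOIN keeps every row from products (the left table); where category_id has no match in categories, the category columns become NULL. Walk through each product:
  - product 1 (Speaker): category_id=3 -> matches Apparel
  - product 2 (Stapler): category_id=4 -> matches Books
  - product 3 (Keyboard): category_id=2 -> matches Supplies
  - product 4 (Tablet): category_id=NULL, no match -> kept with NULL
  - product 5 (Monitor): category_id=1 -> matches Outdoor
All 5 rows appear; 1 has NULL category.

SQL:
SELECT a.name, b.name AS category
FROM products a
LEFT JOIN categories b ON a.category_id = b.id

Result:
name     | category
---------+---------
Speaker  | Apparel 
Stapler  | Books   
Keyboard | Supplies
Tablet   | NULL    
Monitor  | Outdoor 


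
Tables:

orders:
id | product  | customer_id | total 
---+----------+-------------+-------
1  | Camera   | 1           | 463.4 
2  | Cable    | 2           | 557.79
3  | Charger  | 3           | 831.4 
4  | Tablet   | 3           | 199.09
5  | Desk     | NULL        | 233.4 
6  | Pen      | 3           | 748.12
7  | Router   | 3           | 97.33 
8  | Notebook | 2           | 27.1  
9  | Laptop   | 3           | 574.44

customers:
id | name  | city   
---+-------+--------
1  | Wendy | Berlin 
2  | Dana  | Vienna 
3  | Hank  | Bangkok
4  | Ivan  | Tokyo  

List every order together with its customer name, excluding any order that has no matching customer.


INNER JOIN keeps only orders rows whose customer_id matches an id in customers. Walk through each order:
  - order 1 (Camera): customer_id=1 -> matches Wendy
  - order 2 (Cable): customer_id=2 -> matches Dana
  - order 3 (Charger): customer_id=3 -> matches Hank
  - order 4 (Tablet): customer_id=3 -> matches Hank
  - order 5 (Desk): customer_id=NULL, no match -> dropped
  - order 6 (Pen): customer_id=3 -> matches Hank
  - order 7 (Router): customer_id=3 -> matches Hank
  - order 8 (Notebook): customer_id=2 -> matches Dana
  - order 9 (Laptop): customer_id=3 -> matches Hank
So 1 of 9 rows is dropped.

SQL:
SELECT a.product, b.name AS customer
FROM orders a
INNER JOIN customers b ON a.customer_id = b.id

Result:
product  | customer
---------+---------
Camera   | Wendy   
Cable    | Dana    
Charger  | Hank    
Tablet   | Hank    
Pen      | Hank    
Router   | Hank    
Notebook | Dana    
Laptop   | Hank    


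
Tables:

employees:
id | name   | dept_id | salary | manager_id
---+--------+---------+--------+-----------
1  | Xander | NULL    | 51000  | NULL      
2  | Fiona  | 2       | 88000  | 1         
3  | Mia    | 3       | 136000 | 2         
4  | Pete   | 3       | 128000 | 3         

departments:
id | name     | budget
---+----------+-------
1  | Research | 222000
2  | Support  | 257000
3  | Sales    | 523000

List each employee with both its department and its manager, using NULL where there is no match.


Two LEFT JOINs from the same base table employees: one to departments via dept_id, one to employees itself via manager_id. Both are LEFT so every employee is preserved.
Match against departments:
  - employee 1 (Xander): dept_id=NULL, no match -> kept with NULL
  - employee 2 (Fiona): dept_id=2 -> matches Support
  - employee 3 (Mia): dept_id=3 -> matches Sales
  - employee 4 (Pete): dept_id=3 -> matches Sales
Match against employees (self):
  - employee 1 (Xander): manager_id=NULL -> NULL
  - employee 2 (Fiona): manager_id=1 -> Xander
  - employee 3 (Mia): manager_id=2 -> Fiona
  - employee 4 (Pete): manager_id=3 -> Mia

SQL:
SELECT a.name, b.name AS department, c.name AS manager
FROM employees a
LEFT JOIN departments b ON a.dept_id = b.id
LEFT JOIN employees c ON a.manager_id = c.id

Result:
name   | department | manager
-------+------------+--------
Xander | NULL       | NULL   
Fiona  | Support    | Xander 
Mia    | Sales      | Fiona  
Pete   | Sales      | Mia    


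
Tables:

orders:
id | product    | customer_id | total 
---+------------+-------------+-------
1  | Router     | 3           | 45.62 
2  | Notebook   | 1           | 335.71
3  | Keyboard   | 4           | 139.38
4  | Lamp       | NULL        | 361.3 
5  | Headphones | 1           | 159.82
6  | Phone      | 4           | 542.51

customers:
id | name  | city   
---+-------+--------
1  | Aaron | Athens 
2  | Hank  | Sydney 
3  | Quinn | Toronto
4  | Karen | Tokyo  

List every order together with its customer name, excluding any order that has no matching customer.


INNER JOIN keeps only orders rows whose customer_id matches an id in customers. Walk through each order:
  - order 1 (Router): customer_id=3 -> matches Quinn
  - order 2 (Notebook): customer_id=1 -> matches Aaron
  - order 3 (Keyboard): customer_id=4 -> matches Karen
  - order 4 (Lamp): customer_id=NULL, no match -> dropped
  - order 5 (Headphones): customer_id=1 -> matches Aaron
  - order 6 (Phone): customer_id=4 -> matches Karen
So 1 of 6 rows is dropped.

SQL:
SELECT a.product, b.name AS customer
FROM orders a
INNER JOIN customers b ON a.customer_id = b.id

Result:
product    | customer
-----------+---------
Router     | Quinn   
Notebook   | Aaron   
Keyboard   | Karen   
Headphones | Aaron   
Phone      | Karen   


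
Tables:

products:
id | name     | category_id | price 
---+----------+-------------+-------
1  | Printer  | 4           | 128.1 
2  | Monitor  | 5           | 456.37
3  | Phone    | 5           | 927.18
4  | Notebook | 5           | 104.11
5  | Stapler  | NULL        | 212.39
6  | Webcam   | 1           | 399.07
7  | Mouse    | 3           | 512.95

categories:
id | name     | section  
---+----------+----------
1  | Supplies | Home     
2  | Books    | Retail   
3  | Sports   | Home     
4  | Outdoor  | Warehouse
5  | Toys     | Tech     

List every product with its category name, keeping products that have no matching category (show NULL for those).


LEFT JOIN keeps every row from products (the left table); where category_id has no match in categories, the category columns become NULL. Walk through each product:
  - product 1 (Printer): category_id=4 -> matches Outdoor
  - product 2 (Monitor): category_id=5 -> matches Toys
  - product 3 (Phone): category_id=5 -> matches Toys
  - product 4 (Notebook): category_id=5 -> matches Toys
  - product 5 (Stapler): category_id=NULL, no match -> kept with NULL
  - product 6 (Webcam): category_id=1 -> matches Supplies
  - product 7 (Mouse): category_id=3 -> matches Sports
All 7 rows appear; 1 has NULL category.

SQL:
SELECT a.name, b.name AS category
FROM products a
LEFT JOIN categories b ON a.category_id = b.id

Result:
name     | category
---------+---------
Printer  | Outdoor 
Monitor  | Toys    
Phone    | Toys    
Notebook | Toys    
Stapler  | NULL    
Webcam   | Supplies
Mouse    | Sports  


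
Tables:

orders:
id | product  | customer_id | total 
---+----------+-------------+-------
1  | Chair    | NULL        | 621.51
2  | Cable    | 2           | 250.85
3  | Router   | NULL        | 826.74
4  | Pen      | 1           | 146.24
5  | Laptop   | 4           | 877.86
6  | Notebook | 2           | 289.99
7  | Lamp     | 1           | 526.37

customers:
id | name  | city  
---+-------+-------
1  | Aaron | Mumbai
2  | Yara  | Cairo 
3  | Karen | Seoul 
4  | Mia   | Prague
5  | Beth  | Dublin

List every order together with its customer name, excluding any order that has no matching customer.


INNER JOIN keeps only orders rows whose customer_id matches an id in customers. Walk through each order:
  - order 1 (Chair): customer_id=NULL, no match -> dropped
  - order 2 (Cable): customer_id=2 -> matches Yara
  - order 3 (Router): customer_id=NULL, no match -> dropped
  - order 4 (Pen): customer_id=1 -> matches Aaron
  - order 5 (Laptop): customer_id=4 -> matches Mia
  - order 6 (Notebook): customer_id=2 -> matches Yara
  - order 7 (Lamp): customer_id=1 -> matches Aaron
So 2 of 7 rows are dropped.

SQL:
SELECT a.product, b.name AS customer
FROM orders a
INNER JOIN customers b ON a.customer_id = b.id

Result:
product  | customer
---------+---------
Cable    | Yara    
Pen      | Aaron   
Laptop   | Mia     
Notebook | Yara    
Lamp     | Aaron   


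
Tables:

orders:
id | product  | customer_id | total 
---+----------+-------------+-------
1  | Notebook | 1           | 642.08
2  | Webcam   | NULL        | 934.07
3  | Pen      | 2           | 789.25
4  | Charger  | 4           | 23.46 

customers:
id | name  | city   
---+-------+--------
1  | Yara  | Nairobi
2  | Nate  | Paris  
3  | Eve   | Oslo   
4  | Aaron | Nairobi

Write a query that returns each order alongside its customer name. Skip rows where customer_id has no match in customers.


INNER JOIN keeps only orders rows whose customer_id matches an id in customers. Walk through each order:
  - order 1 (Notebook): customer_id=1 -> matches Yara
  - order 2 (Webcam): customer_id=NULL, no match -> dropped
  - order 3 (Pen): customer_id=2 -> matches Nate
  - order 4 (Charger): customer_id=4 -> matches Aaron
So 1 of 4 rows is dropped.

SQL:
SELECT a.product, b.name AS customer
FROM orders a
INNER JOIN customers b ON a.customer_id = b.id

Result:
product  | customer
---------+---------
Notebook | Yara    
Pen      | Nate    
Charger  | Aaron   


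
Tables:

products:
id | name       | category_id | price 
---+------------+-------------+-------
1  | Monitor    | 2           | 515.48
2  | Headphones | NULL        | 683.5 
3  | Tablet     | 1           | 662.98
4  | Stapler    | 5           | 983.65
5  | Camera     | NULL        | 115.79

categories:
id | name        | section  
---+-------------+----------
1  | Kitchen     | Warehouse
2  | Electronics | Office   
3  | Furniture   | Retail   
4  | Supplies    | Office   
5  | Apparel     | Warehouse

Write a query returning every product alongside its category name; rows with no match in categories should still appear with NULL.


LEFT JOIN keeps every row from products (the left table); where category_id has no match in categories, the category columns become NULL. Walk through each product:
  - product 1 (Monitor): category_id=2 -> matches Electronics
  - product 2 (Headphones): category_id=NULL, no match -> kept with NULL
  - product 3 (Tablet): category_id=1 -> matches Kitchen
  - product 4 (Stapler): category_id=5 -> matches Apparel
  - product 5 (Camera): category_id=NULL, no match -> kept with NULL
All 5 rows appear; 2 have NULL category.

SQL:
SELECT a.name, b.name AS category
FROM products a
LEFT JOIN categories b ON a.category_id = b.id

Result:
name       | category   
-----------+------------
Monitor    | Electronics
Headphones | NULL       
Tablet     | Kitchen    
Stapler    | Apparel    
Camera     | NULL       


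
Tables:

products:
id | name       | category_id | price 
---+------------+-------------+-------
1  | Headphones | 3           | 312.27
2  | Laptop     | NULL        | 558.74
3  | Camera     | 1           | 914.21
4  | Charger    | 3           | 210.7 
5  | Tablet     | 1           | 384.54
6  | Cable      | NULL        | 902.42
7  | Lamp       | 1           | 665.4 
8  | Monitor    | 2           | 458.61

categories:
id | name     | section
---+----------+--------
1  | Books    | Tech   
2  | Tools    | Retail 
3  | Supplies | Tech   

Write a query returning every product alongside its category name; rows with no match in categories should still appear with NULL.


LEFT JOIN keeps every row from products (the left table); where category_id has no match in categories, the category columns become NULL. Walk through each product:
  - product 1 (Headphones): category_id=3 -> matches Supplies
  - product 2 (Laptop): category_id=NULL, no match -> kept with NULL
  - product 3 (Camera): category_id=1 -> matches Books
  - product 4 (Charger): category_id=3 -> matches Supplies
  - product 5 (Tablet): category_id=1 -> matches Books
  - product 6 (Cable): category_id=NULL, no match -> kept with NULL
  - product 7 (Lamp): category_id=1 -> matches Books
  - product 8 (Monitor): category_id=2 -> matches Tools
All 8 rows appear; 2 have NULL category.

SQL:
SELECT a.name, b.name AS category
FROM products a
LEFT JOIN categories b ON a.category_id = b.id

Result:
name       | category
-----------+---------
Headphones | Supplies
Laptop     | NULL    
Camera     | Books   
Charger    | Supplies
Tablet     | Books   
Cable      | NULL    
Lamp       | Books   
Monitor    | Tools   


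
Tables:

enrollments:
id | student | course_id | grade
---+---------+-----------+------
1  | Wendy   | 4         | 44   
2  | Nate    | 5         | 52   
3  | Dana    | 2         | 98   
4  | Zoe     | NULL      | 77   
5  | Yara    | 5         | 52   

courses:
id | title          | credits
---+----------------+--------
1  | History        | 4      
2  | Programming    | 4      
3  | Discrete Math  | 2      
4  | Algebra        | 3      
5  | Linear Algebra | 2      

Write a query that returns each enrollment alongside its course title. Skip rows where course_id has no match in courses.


INNER JOIN keeps only enrollments rows whose course_id matches an id in courses. Walk through each enrollment:
  - enrollment 1 (Wendy): course_id=4 -> matches Algebra
  - enrollment 2 (Nate): course_id=5 -> matches Linear Algebra
  - enrollment 3 (Dana): course_id=2 -> matches Programming
  - enrollment 4 (Zoe): course_id=NULL, no match -> dropped
  - enrollment 5 (Yara): course_id=5 -> matches Linear Algebra
So 1 of 5 rows is dropped.

SQL:
SELECT a.student, b.title AS course
FROM enrollments a
INNER JOIN courses b ON a.course_id = b.id

Result:
student | course        
--------+---------------
Wendy   | Algebra       
Nate    | Linear Algebra
Dana    | Programming   
Yara    | Linear Algebra


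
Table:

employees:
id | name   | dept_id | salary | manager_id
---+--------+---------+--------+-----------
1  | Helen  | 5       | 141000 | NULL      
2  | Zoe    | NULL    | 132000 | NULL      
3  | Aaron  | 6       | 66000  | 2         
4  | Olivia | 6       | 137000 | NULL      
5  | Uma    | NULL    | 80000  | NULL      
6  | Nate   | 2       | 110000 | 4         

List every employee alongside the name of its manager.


This is a self-join: employees is joined to a second copy of itself, matching each row's manager_id to another row's id. Use LEFT JOIN so rows with manager_id=NULL are kept.
  - employee 1 (Helen): manager_id=NULL -> NULL
  - employee 2 (Zoe): manager_id=NULL -> NULL
  - employee 3 (Aaron): manager_id=2 -> Zoe
  - employee 4 (Olivia): manager_id=NULL -> NULL
  - employee 5 (Uma): manager_id=NULL -> NULL
  - employee 6 (Nate): manager_id=4 -> Olivia

SQL:
SELECT a.name AS item, b.name AS manager
FROM employees a
LEFT JOIN employees b ON a.manager_id = b.id

Result:
item   | manager
-------+--------
Helen  | NULL   
Zoe    | NULL   
Aaron  | Zoe    
Olivia | NULL   
Uma    | NULL   
Nate   | Olivia 


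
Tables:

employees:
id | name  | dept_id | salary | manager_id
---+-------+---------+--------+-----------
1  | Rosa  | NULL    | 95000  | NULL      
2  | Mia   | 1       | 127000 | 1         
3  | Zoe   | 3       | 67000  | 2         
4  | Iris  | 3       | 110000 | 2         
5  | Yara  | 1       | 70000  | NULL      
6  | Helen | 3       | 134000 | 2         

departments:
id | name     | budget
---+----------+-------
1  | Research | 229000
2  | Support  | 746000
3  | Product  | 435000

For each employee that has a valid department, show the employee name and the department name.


INNER JOIN keeps only employees rows whose dept_id matches an id in departments. Walk through each employee:
  - employee 1 (Rosa): dept_id=NULL, no match -> dropped
  - employee 2 (Mia): dept_id=1 -> matches Research
  - employee 3 (Zoe): dept_id=3 -> matches Product
  - employee 4 (Iris): dept_id=3 -> matches Product
  - employee 5 (Yara): dept_id=1 -> matches Research
  - employee 6 (Helen): dept_id=3 -> matches Product
So 1 of 6 rows is dropped.

SQL:
SELECT a.name, b.name AS department
FROM employees a
INNER JOIN departments b ON a.dept_id = b.id

Result:
name  | department
------+-----------
Mia   | Research  
Zoe   | Product   
Iris  | Product   
Yara  | Research  
Helen | Product   


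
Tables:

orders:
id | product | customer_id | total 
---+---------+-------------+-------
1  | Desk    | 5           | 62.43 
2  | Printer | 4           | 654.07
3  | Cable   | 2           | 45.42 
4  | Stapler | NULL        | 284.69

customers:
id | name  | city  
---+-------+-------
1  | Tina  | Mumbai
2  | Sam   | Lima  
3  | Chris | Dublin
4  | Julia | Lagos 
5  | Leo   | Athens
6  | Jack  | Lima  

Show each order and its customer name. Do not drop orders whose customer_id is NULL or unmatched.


LEFT JOIN keeps every row from orders (the left table); where customer_id has no match in customers, the customer columns become NULL. Walk through each order:
  - order 1 (Desk): customer_id=5 -> matches Leo
  - order 2 (Printer): customer_id=4 -> matches Julia
  - order 3 (Cable): customer_id=2 -> matches Sam
  - order 4 (Stapler): customer_id=NULL, no match -> kept with NULL
All 4 rows appear; 1 has NULL customer.

SQL:
SELECT a.product, b.name AS customer
FROM orders a
LEFT JOIN customers b ON a.customer_id = b.id

Result:
product | customer
--------+---------
Desk    | Leo     
Printer | Julia   
Cable   | Sam     
Stapler | NULL    


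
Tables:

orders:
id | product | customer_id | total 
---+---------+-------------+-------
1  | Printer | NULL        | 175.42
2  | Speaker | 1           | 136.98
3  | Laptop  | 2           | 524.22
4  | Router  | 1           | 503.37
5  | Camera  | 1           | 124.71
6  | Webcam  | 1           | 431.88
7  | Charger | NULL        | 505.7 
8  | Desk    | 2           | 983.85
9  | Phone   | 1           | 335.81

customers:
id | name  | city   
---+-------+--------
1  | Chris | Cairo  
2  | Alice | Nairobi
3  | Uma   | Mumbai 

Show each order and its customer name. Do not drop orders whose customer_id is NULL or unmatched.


LEFT JOIN keeps every row from orders (the left table); where customer_id has no match in customers, the customer columns become NULL. Walk through each order:
  - order 1 (Printer): customer_id=NULL, no match -> kept with NULL
  - order 2 (Speaker): customer_id=1 -> matches Chris
  - order 3 (Laptop): customer_id=2 -> matches Alice
  - order 4 (Router): customer_id=1 -> matches Chris
  - order 5 (Camera): customer_id=1 -> matches Chris
  - order 6 (Webcam): customer_id=1 -> matches Chris
  - order 7 (Charger): customer_id=NULL, no match -> kept with NULL
  - order 8 (Desk): customer_id=2 -> matches Alice
  - order 9 (Phone): customer_id=1 -> matches Chris
All 9 rows appear; 2 have NULL customer.

SQL:
SELECT a.product, b.name AS customer
FROM orders a
LEFT JOIN customers b ON a.customer_id = b.id

Result:
product | customer
--------+---------
Printer | NULL    
Speaker | Chris   
Laptop  | Alice   
Router  | Chris   
Camera  | Chris   
Webcam  | Chris   
Charger | NULL    
Desk    | Alice   
Phone   | Chris   


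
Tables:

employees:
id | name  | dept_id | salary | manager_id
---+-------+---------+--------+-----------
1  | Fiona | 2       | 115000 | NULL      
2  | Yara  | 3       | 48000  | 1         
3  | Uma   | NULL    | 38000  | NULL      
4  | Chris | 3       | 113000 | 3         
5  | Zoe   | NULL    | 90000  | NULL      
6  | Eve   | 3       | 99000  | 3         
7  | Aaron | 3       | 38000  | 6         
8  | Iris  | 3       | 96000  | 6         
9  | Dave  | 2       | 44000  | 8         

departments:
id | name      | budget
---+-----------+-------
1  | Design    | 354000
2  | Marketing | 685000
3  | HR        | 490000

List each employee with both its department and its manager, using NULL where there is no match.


Two LEFT JOINs from the same base table employees: one to departments via dept_id, one to employees itself via manager_id. Both are LEFT so every employee is preserved.
Match against departments:
  - employee 1 (Fiona): dept_id=2 -> matches Marketing
  - employee 2 (Yara): dept_id=3 -> matches HR
  - employee 3 (Uma): dept_id=NULL, no match -> kept with NULL
  - employee 4 (Chris): dept_id=3 -> matches HR
  - employee 5 (Zoe): dept_id=NULL, no match -> kept with NULL
  - employee 6 (Eve): dept_id=3 -> matches HR
  - employee 7 (Aaron): dept_id=3 -> matches HR
  - employee 8 (Iris): dept_id=3 -> matches HR
  - employee 9 (Dave): dept_id=2 -> matches Marketing
Match against employees (self):
  - employee 1 (Fiona): manager_id=NULL -> NULL
  - employee 2 (Yara): manager_id=1 -> Fiona
  - employee 3 (Uma): manager_id=NULL -> NULL
  - employee 4 (Chris): manager_id=3 -> Uma
  - employee 5 (Zoe): manager_id=NULL -> NULL
  - employee 6 (Eve): manager_id=3 -> Uma
  - employee 7 (Aaron): manager_id=6 -> Eve
  - employee 8 (Iris): manager_id=6 -> Eve
  - employee 9 (Dave): manager_id=8 -> Iris

SQL:
SELECT a.name, b.name AS department, c.name AS manager
FROM employees a
LEFT JOIN departments b ON a.dept_id = b.id
LEFT JOIN employees c ON a.manager_id = c.id

Result:
name  | department | manager
------+------------+--------
Fiona | Marketing  | NULL   
Yara  | HR         | Fiona  
Uma   | NULL       | NULL   
Chris | HR         | Uma    
Zoe   | NULL       | NULL   
Eve   | HR         | Uma    
Aaron | HR         | Eve    
Iris  | HR         | Eve    
Dave  | Marketing  | Iris   


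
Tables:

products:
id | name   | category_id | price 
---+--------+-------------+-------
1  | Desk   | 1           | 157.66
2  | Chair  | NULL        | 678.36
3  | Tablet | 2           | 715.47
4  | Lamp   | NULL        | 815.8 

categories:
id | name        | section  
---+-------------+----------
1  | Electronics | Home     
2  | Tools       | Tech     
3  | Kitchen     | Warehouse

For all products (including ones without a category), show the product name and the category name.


LEFT JOIN keeps every row from products (the left table); where category_id has no match in categories, the category columns become NULL. Walk through each product:
  - product 1 (Desk): category_id=1 -> matches Electronics
  - product 2 (Chair): category_id=NULL, no match -> kept with NULL
  - product 3 (Tablet): category_id=2 -> matches Tools
  - product 4 (Lamp): category_id=NULL, no match -> kept with NULL
All 4 rows appear; 2 have NULL category.

SQL:
SELECT a.name, b.name AS category
FROM products a
LEFT JOIN categories b ON a.category_id = b.id

Result:
name   | category   
-------+------------
Desk   | Electronics
Chair  | NULL       
Tablet | Tools      
Lamp   | NULL       


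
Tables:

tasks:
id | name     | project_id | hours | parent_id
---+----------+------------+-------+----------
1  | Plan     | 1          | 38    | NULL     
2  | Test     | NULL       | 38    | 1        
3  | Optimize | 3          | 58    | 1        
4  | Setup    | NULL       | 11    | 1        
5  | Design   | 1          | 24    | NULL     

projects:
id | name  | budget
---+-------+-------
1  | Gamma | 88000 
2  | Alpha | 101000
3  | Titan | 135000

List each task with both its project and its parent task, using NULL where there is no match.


Two LEFT JOINs from the same base table tasks: one to projects via project_id, one to tasks itself via parent_id. Both are LEFT so every task is preserved.
Match against projects:
  - task 1 (Plan): project_id=1 -> matches Gamma
  - task 2 (Test): project_id=NULL, no match -> kept with NULL
  - task 3 (Optimize): project_id=3 -> matches Titan
  - task 4 (Setup): project_id=NULL, no match -> kept with NULL
  - task 5 (Design): project_id=1 -> matches Gamma
Match against tasks (self):
  - task 1 (Plan): parent_id=NULL -> NULL
  - task 2 (Test): parent_id=1 -> Plan
  - task 3 (Optimize): parent_id=1 -> Plan
  - task 4 (Setup): parent_id=1 -> Plan
  - task 5 (Design): parent_id=NULL -> NULL

SQL:
SELECT a.name, b.name AS project, c.name AS parent
FROM tasks a
LEFT JOIN projects b ON a.project_id = b.id
LEFT JOIN tasks c ON a.parent_id = c.id

Result:
name     | project | parent
---------+---------+-------
Plan     | Gamma   | NULL  
Test     | NULL    | Plan  
Optimize | Titan   | Plan  
Setup    | NULL    | Plan  
Design   | Gamma   | NULL  


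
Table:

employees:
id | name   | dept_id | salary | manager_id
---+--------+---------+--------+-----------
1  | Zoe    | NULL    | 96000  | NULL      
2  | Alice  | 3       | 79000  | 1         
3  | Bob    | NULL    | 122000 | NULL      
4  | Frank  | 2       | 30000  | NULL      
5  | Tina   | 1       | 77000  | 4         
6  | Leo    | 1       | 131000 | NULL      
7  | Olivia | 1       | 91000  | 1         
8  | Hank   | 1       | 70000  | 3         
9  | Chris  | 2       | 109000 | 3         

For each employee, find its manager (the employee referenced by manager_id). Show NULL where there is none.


This is a self-join: employees is joined to a second copy of itself, matching each row's manager_id to another row's id. Use LEFT JOIN so rows with manager_id=NULL are kept.
  - employee 1 (Zoe): manager_id=NULL -> NULL
  - employee 2 (Alice): manager_id=1 -> Zoe
  - employee 3 (Bob): manager_id=NULL -> NULL
  - employee 4 (Frank): manager_id=NULL -> NULL
  - employee 5 (Tina): manager_id=4 -> Frank
  - employee 6 (Leo): manager_id=NULL -> NULL
  - employee 7 (Olivia): manager_id=1 -> Zoe
  - employee 8 (Hank): manager_id=3 -> Bob
  - employee 9 (Chris): manager_id=3 -> Bob

SQL:
SELECT a.name AS item, b.name AS manager
FROM employees a
LEFT JOIN employees b ON a.manager_id = b.id

Result:
item   | manager
-------+--------
Zoe    | NULL   
Alice  | Zoe    
Bob    | NULL   
Frank  | NULL   
Tina   | Frank  
Leo    | NULL   
Olivia | Zoe    
Hank   | Bob    
Chris  | Bob    


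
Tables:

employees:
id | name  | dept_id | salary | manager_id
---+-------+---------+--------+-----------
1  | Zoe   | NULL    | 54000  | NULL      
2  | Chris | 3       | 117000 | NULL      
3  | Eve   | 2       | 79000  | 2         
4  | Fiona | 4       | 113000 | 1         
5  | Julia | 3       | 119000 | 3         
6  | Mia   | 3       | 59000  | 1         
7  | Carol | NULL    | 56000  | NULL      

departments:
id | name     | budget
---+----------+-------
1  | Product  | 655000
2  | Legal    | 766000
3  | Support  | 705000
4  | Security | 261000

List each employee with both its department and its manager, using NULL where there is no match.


Two LEFT JOINs from the same base table employees: one to departments via dept_id, one to employees itself via manager_id. Both are LEFT so every employee is preserved.
Match against departments:
  - employee 1 (Zoe): dept_id=NULL, no match -> kept with NULL
  - employee 2 (Chris): dept_id=3 -> matches Support
  - employee 3 (Eve): dept_id=2 -> matches Legal
  - employee 4 (Fiona): dept_id=4 -> matches Security
  - employee 5 (Julia): dept_id=3 -> matches Support
  - employee 6 (Mia): dept_id=3 -> matches Support
  - employee 7 (Carol): dept_id=NULL, no match -> kept with NULL
Match against employees (self):
  - employee 1 (Zoe): manager_id=NULL -> NULL
  - employee 2 (Chris): manager_id=NULL -> NULL
  - employee 3 (Eve): manager_id=2 -> Chris
  - employee 4 (Fiona): manager_id=1 -> Zoe
  - employee 5 (Julia): manager_id=3 -> Eve
  - employee 6 (Mia): manager_id=1 -> Zoe
  - employee 7 (Carol): manager_id=NULL -> NULL

SQL:
SELECT a.name, b.name AS department, c.name AS manager
FROM employees a
LEFT JOIN departments b ON a.dept_id = b.id
LEFT JOIN employees c ON a.manager_id = c.id

Result:
name  | department | manager
------+------------+--------
Zoe   | NULL       | NULL   
Chris | Support    | NULL   
Eve   | Legal      | Chris  
Fiona | Security   | Zoe    
Julia | Support    | Eve    
Mia   | Support    | Zoe    
Carol | NULL       | NULL   


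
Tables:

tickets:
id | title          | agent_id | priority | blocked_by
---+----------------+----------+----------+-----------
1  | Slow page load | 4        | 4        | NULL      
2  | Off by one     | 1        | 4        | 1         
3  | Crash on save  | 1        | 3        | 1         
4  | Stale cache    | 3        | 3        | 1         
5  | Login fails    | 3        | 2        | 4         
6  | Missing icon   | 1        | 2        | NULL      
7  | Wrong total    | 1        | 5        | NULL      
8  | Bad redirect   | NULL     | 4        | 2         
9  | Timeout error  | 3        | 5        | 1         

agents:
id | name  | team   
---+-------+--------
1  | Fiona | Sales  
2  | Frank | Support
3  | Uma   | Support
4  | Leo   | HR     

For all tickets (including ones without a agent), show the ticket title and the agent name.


LEFT JOIN keeps every row from tickets (the left table); where agent_id has no match in agents, the agent columns become NULL. Walk through each ticket:
  - ticket 1 (Slow page load): agent_id=4 -> matches Leo
  - ticket 2 (Off by one): agent_id=1 -> matches Fiona
  - ticket 3 (Crash on save): agent_id=1 -> matches Fiona
  - ticket 4 (Stale cache): agent_id=3 -> matches Uma
  - ticket 5 (Login fails): agent_id=3 -> matches Uma
  - ticket 6 (Missing icon): agent_id=1 -> matches Fiona
  - ticket 7 (Wrong total): agent_id=1 -> matches Fiona
  - ticket 8 (Bad redirect): agent_id=NULL, no match -> kept with NULL
  - ticket 9 (Timeout error): agent_id=3 -> matches Uma
All 9 rows appear; 1 has NULL agent.

SQL:
SELECT a.title, b.name AS agent
FROM tickets a
LEFT JOIN agents b ON a.agent_id = b.id

Result:
title          | agent
---------------+------
Slow page load | Leo  
Off by one     | Fiona
Crash on save  | Fiona
Stale cache    | Uma  
Login fails    | Uma  
Missing icon   | Fiona
Wrong total    | Fiona
Bad redirect   | NULL 
Timeout error  | Uma  


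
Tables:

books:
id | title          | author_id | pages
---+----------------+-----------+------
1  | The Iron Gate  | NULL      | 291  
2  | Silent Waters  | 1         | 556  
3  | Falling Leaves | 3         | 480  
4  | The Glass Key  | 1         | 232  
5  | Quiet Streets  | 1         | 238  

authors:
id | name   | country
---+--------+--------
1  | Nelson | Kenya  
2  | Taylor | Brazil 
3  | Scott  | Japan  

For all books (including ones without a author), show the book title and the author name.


LEFT JOIN keeps every row from books (the left table); where author_id has no match in authors, the author columns become NULL. Walk through each book:
  - book 1 (The Iron Gate): author_id=NULL, no match -> kept with NULL
  - book 2 (Silent Waters): author_id=1 -> matches Nelson
  - book 3 (Falling Leaves): author_id=3 -> matches Scott
  - book 4 (The Glass Key): author_id=1 -> matches Nelson
  - book 5 (Quiet Streets): author_id=1 -> matches Nelson
All 5 rows appear; 1 has NULL author.

SQL:
SELECT a.title, b.name AS author
FROM books a
LEFT JOIN authors b ON a.author_id = b.id

Result:
title          | author
---------------+-------
The Iron Gate  | NULL  
Silent Waters  | Nelson
Falling Leaves | Scott 
The Glass Key  | Nelson
Quiet Streets  | Nelson


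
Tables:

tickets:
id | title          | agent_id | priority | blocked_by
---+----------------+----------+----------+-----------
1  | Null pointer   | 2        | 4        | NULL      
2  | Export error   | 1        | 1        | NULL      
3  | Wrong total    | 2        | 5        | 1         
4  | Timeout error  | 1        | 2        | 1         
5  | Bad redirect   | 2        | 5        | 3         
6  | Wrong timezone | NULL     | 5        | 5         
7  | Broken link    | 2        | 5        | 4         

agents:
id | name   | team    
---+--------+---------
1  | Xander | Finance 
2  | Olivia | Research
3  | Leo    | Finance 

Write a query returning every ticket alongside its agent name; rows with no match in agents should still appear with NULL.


LEFT JOIN keeps every row from tickets (the left table); where agent_id has no match in agents, the agent columns become NULL. Walk through each ticket:
  - ticket 1 (Null pointer): agent_id=2 -> matches Olivia
  - ticket 2 (Export error): agent_id=1 -> matches Xander
  - ticket 3 (Wrong total): agent_id=2 -> matches Olivia
  - ticket 4 (Timeout error): agent_id=1 -> matches Xander
  - ticket 5 (Bad redirect): agent_id=2 -> matches Olivia
  - ticket 6 (Wrong timezone): agent_id=NULL, no match -> kept with NULL
  - ticket 7 (Broken link): agent_id=2 -> matches Olivia
All 7 rows appear; 1 has NULL agent.

SQL:
SELECT a.title, b.name AS agent
FROM tickets a
LEFT JOIN agents b ON a.agent_id = b.id

Result:
title          | agent 
---------------+-------
Null pointer   | Olivia
Export error   | Xander
Wrong total    | Olivia
Timeout error  | Xander
Bad redirect   | Olivia
Wrong timezone | NULL  
Broken link    | Olivia


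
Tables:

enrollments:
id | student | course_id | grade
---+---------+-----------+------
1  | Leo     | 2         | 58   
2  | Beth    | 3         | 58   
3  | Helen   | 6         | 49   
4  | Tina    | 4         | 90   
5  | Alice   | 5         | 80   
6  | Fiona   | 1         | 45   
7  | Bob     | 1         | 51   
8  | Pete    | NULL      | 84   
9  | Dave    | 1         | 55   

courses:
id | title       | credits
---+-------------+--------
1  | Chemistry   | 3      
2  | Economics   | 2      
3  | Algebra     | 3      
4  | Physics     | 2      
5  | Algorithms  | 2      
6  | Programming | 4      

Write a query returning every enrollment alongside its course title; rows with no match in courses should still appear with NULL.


LEFT JOIN keeps every row from enrollments (the left table); where course_id has no match in courses, the course columns become NULL. Walk through each enrollment:
  - enrollment 1 (Leo): course_id=2 -> matches Economics
  - enrollment 2 (Beth): course_id=3 -> matches Algebra
  - enrollment 3 (Helen): course_id=6 -> matches Programming
  - enrollment 4 (Tina): course_id=4 -> matches Physics
  - enrollment 5 (Alice): course_id=5 -> matches Algorithms
  - enrollment 6 (Fiona): course_id=1 -> matches Chemistry
  - enrollment 7 (Bob): course_id=1 -> matches Chemistry
  - enrollment 8 (Pete): course_id=NULL, no match -> kept with NULL
  - enrollment 9 (Dave): course_id=1 -> matches Chemistry
All 9 rows appear; 1 has NULL course.

SQL:
SELECT a.student, b.title AS course
FROM enrollments a
LEFT JOIN courses b ON a.course_id = b.id

Result:
student | course     
--------+------------
Leo     | Economics  
Beth    | Algebra    
Helen   | Programming
Tina    | Physics    
Alice   | Algorithms 
Fiona   | Chemistry  
Bob     | Chemistry  
Pete    | NULL       
Dave    | Chemistry  
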